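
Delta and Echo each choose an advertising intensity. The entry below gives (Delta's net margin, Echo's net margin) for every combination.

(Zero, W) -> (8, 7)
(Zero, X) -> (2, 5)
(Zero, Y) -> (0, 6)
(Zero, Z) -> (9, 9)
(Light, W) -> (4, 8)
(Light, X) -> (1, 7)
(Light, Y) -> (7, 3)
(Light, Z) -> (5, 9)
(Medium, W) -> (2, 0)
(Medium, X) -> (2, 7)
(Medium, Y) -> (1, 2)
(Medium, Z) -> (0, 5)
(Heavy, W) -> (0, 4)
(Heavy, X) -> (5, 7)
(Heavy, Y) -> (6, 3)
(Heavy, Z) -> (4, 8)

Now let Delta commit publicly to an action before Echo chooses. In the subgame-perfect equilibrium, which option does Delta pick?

Zero

Solve by backward induction (Delta leads).
- Zero: BR = Z, leader payoff 9.
- Light: BR = Z, leader payoff 5.
- Medium: BR = X, leader payoff 2.
- Heavy: BR = Z, leader payoff 4.
Maximizing over 9, 5, 2, 4, Delta chooses Zero. Subgame-perfect outcome: (Zero, Z) with payoffs (9, 9).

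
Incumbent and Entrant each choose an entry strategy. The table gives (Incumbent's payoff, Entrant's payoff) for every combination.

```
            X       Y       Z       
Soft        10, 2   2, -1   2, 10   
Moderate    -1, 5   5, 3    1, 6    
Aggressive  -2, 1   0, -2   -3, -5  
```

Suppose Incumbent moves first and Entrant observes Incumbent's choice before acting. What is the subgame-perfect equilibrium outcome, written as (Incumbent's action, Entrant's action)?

Entrant best-responds to each possible Incumbent move:
- Soft: BR = Z, leader payoff 2.
- Moderate: BR = Z, leader payoff 1.
- Aggressive: BR = X, leader payoff -2.
Among 2, 1, -2, the best is 2 at Soft. Subgame-perfect outcome: (Soft, Z) with payoffs (2, 10).

(Soft, Z)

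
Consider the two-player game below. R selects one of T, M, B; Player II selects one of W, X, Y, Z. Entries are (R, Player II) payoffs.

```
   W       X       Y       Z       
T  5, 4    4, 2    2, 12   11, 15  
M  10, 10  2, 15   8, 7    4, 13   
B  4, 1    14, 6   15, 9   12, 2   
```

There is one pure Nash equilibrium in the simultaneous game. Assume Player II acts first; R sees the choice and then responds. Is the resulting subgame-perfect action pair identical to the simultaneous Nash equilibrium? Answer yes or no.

no

Work backward from R's decision.
- W → R plays M (best of 5, 10, 4); Player II gets 10.
- X → R plays B (best of 4, 2, 14); Player II gets 6.
- Y → R plays B (best of 2, 8, 15); Player II gets 9.
- Z → R plays B (best of 11, 4, 12); Player II gets 2.
Player II's induced payoffs are 10, 6, 9, 2, so Player II commits to W. Subgame-perfect outcome: (M, W) with payoffs (10, 10).
Now find the simultaneous Nash equilibrium.
R's best replies: W→M; X→B; Y→B; Z→B.
Player II's best replies: T→Z; M→X; B→Y.
The unique mutual best reply is (B, Y), giving (15, 9).
Sequential outcome (M, W) differs from the Nash profile (B, Y).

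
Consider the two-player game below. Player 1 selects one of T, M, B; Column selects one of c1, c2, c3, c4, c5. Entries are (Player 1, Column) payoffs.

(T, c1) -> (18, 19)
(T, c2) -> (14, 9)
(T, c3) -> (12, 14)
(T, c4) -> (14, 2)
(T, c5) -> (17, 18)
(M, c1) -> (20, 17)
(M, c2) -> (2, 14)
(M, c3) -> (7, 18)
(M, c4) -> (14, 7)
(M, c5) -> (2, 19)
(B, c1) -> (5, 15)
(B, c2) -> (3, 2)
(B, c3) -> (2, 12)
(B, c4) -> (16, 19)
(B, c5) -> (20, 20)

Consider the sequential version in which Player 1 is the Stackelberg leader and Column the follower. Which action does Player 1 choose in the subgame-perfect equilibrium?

B

Column best-responds to each possible Player 1 move:
- T: BR = c1, leader payoff 18.
- M: BR = c5, leader payoff 2.
- B: BR = c5, leader payoff 20.
Maximizing over 18, 2, 20, Player 1 chooses B. Subgame-perfect outcome: (B, c5) with payoffs (20, 20).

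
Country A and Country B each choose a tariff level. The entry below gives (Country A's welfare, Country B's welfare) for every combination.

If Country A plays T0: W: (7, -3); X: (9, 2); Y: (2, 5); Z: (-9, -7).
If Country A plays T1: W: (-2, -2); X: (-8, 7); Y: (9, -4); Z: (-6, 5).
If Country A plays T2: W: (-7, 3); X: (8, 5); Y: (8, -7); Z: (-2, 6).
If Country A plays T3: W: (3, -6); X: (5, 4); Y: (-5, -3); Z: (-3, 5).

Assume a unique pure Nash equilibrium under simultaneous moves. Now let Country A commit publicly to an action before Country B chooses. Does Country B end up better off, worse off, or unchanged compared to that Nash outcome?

worse off

Solve by backward induction (Country A leads).
- T0 → Country B plays Y (best of -3, 2, 5, -7); Country A gets 2.
- T1 → Country B plays X (best of -2, 7, -4, 5); Country A gets -8.
- T2 → Country B plays Z (best of 3, 5, -7, 6); Country A gets -2.
- T3 → Country B plays Z (best of -6, 4, -3, 5); Country A gets -3.
Among 2, -8, -2, -3, the best is 2 at T0. Subgame-perfect outcome: (T0, Y) with payoffs (2, 5).
For the simultaneous game, intersect best replies.
Country A's best replies: W→T0; X→T0; Y→T1; Z→T2.
Country B's best replies: T0→Y; T1→X; T2→Z; T3→Z.
Only (T2, Z) has each player best-responding; Nash payoffs (-2, 6).
Country B earns 5 sequentially versus 6 at the Nash outcome: worse off.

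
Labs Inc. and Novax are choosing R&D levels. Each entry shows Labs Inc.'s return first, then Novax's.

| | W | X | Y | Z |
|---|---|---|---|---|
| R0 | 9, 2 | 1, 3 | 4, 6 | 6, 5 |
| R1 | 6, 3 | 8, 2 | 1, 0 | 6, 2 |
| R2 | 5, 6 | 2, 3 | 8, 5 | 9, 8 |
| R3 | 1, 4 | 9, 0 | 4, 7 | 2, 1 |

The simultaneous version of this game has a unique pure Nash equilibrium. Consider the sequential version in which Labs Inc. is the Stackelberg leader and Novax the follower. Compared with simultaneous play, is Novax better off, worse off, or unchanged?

unchanged

Backward induction with Labs Inc. moving first.
- R0: BR = Y, leader payoff 4.
- R1: BR = W, leader payoff 6.
- R2: BR = Z, leader payoff 9.
- R3: BR = Y, leader payoff 4.
Labs Inc.'s induced payoffs are 4, 6, 9, 4, so Labs Inc. commits to R2. Subgame-perfect outcome: (R2, Z) with payoffs (9, 8).
For the simultaneous game, intersect best replies.
Labs Inc.'s best replies: W→R0; X→R3; Y→R2; Z→R2.
Novax's best replies: R0→Y; R1→W; R2→Z; R3→Y.
Only (R2, Z) has each player best-responding; Nash payoffs (9, 8).
Novax earns 8 sequentially versus 8 at the Nash outcome: unchanged.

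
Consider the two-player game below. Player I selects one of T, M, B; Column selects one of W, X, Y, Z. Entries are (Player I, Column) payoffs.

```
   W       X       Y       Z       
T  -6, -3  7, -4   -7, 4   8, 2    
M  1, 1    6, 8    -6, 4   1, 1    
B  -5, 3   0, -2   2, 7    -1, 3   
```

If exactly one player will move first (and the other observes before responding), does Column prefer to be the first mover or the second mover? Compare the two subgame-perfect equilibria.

second

If Player I leads: Column's best replies are T→Y, M→X, B→Y; Player I's induced payoffs -7, 6, 2; outcome (M, X), payoffs (6, 8).
If Column leads: Player I's best replies are W→M, X→T, Y→B, Z→T; Column's induced payoffs 1, -4, 7, 2; outcome (B, Y), payoffs (2, 7).
Column gets 7 moving first and 8 moving second, so Column prefers to move second.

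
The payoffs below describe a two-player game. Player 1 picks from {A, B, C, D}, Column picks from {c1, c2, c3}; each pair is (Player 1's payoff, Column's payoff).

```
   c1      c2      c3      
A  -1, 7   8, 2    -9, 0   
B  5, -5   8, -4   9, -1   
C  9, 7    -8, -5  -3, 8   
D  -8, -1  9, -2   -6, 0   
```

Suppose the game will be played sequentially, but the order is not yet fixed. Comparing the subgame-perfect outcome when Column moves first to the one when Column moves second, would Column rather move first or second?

If Player 1 leads: Column's best replies are A→c1, B→c3, C→c3, D→c3; Player 1's induced payoffs -1, 9, -3, -6; outcome (B, c3), payoffs (9, -1).
If Column leads: Player 1's best replies are c1→C, c2→D, c3→B; Column's induced payoffs 7, -2, -1; outcome (C, c1), payoffs (9, 7).
Column gets 7 moving first and -1 moving second, so Column prefers to move first.

first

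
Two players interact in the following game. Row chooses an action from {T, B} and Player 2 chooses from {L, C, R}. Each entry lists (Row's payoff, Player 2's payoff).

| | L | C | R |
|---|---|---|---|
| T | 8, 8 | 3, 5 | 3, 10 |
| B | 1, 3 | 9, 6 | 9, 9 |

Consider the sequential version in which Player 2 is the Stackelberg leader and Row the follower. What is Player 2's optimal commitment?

R

Solve by backward induction (Player 2 leads).
- L: Row compares 8, 1 and picks T; Player 2 would get 8.
- C: Row compares 3, 9 and picks B; Player 2 would get 6.
- R: Row compares 3, 9 and picks B; Player 2 would get 9.
Player 2's induced payoffs are 8, 6, 9, so Player 2 commits to R. Subgame-perfect outcome: (B, R) with payoffs (9, 9).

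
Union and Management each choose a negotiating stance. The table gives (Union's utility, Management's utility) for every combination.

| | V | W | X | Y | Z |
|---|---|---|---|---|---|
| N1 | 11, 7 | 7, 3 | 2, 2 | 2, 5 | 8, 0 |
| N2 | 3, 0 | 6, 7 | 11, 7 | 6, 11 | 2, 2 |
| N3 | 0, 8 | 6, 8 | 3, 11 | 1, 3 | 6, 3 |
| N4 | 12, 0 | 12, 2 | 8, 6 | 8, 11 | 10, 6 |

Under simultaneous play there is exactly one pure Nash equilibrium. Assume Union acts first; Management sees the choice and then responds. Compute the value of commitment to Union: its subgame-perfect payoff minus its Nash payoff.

3

Management best-responds to each possible Union move:
- N1: BR = V, leader payoff 11.
- N2: BR = Y, leader payoff 6.
- N3: BR = X, leader payoff 3.
- N4: BR = Y, leader payoff 8.
Among 11, 6, 3, 8, the best is 11 at N1. Subgame-perfect outcome: (N1, V) with payoffs (11, 7).
Under simultaneous play:
Union's best replies: V→N4; W→N4; X→N2; Y→N4; Z→N4.
Management's best replies: N1→V; N2→Y; N3→X; N4→Y.
Only (N4, Y) has each player best-responding; Nash payoffs (8, 11).
Union's commitment gain: 11 − 8 = 3.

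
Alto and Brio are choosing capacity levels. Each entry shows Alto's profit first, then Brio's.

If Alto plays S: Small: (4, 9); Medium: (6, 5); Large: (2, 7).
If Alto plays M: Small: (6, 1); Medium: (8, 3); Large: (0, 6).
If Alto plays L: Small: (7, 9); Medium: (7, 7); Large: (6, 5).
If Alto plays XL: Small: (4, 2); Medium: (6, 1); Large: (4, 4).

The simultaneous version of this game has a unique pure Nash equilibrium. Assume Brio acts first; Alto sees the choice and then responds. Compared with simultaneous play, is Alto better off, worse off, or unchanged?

unchanged

Solve by backward induction (Brio leads).
- Small → Alto plays L (best of 4, 6, 7, 4); Brio gets 9.
- Medium → Alto plays M (best of 6, 8, 7, 6); Brio gets 3.
- Large → Alto plays L (best of 2, 0, 6, 4); Brio gets 5.
Among 9, 3, 5, the best is 9 at Small. Subgame-perfect outcome: (L, Small) with payoffs (7, 9).
Under simultaneous play:
Alto's best replies: Small→L; Medium→M; Large→L.
Brio's best replies: S→Small; M→Large; L→Small; XL→Large.
The unique mutual best reply is (L, Small), giving (7, 9).
Alto earns 7 sequentially versus 7 at the Nash outcome: unchanged.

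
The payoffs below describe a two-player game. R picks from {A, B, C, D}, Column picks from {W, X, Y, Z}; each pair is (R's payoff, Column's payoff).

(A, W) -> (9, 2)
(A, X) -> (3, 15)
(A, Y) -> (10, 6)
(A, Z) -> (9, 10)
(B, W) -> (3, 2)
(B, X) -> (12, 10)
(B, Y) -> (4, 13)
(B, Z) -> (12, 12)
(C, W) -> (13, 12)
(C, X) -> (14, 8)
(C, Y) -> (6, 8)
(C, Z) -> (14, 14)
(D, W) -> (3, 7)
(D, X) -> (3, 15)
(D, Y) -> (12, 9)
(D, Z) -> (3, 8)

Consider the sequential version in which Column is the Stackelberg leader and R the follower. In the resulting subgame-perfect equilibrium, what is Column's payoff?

R best-responds to each possible Column move:
- W: R compares 9, 3, 13, 3 and picks C; Column would get 12.
- X: R compares 3, 12, 14, 3 and picks C; Column would get 8.
- Y: R compares 10, 4, 6, 12 and picks D; Column would get 9.
- Z: R compares 9, 12, 14, 3 and picks C; Column would get 14.
Maximizing over 12, 8, 9, 14, Column chooses Z. Subgame-perfect outcome: (C, Z) with payoffs (14, 14).

14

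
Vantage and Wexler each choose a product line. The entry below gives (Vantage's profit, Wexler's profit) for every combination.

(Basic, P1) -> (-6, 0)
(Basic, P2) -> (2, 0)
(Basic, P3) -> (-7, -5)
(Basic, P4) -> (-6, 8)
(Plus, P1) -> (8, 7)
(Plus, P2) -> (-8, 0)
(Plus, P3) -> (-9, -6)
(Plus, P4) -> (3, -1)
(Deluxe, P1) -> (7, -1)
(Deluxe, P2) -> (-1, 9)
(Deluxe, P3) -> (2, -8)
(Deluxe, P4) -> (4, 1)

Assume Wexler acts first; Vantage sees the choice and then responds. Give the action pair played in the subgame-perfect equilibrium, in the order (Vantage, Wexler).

Vantage best-responds to each possible Wexler move:
- P1: Vantage compares -6, 8, 7 and picks Plus; Wexler would get 7.
- P2: Vantage compares 2, -8, -1 and picks Basic; Wexler would get 0.
- P3: Vantage compares -7, -9, 2 and picks Deluxe; Wexler would get -8.
- P4: Vantage compares -6, 3, 4 and picks Deluxe; Wexler would get 1.
Maximizing over 7, 0, -8, 1, Wexler chooses P1. Subgame-perfect outcome: (Plus, P1) with payoffs (8, 7).

(Plus, P1)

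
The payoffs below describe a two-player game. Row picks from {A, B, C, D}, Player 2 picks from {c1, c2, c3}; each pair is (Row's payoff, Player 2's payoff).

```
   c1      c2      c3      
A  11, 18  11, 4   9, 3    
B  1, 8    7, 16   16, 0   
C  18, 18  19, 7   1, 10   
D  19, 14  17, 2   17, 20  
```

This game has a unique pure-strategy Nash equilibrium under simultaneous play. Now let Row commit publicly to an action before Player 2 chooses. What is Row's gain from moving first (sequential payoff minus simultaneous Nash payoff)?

Solve by backward induction (Row leads).
- A: Player 2 compares 18, 4, 3 and picks c1; Row would get 11.
- B: Player 2 compares 8, 16, 0 and picks c2; Row would get 7.
- C: Player 2 compares 18, 7, 10 and picks c1; Row would get 18.
- D: Player 2 compares 14, 2, 20 and picks c3; Row would get 17.
Row's induced payoffs are 11, 7, 18, 17, so Row commits to C. Subgame-perfect outcome: (C, c1) with payoffs (18, 18).
For the simultaneous game, intersect best replies.
Row's best replies: c1→D; c2→C; c3→D.
Player 2's best replies: A→c1; B→c2; C→c1; D→c3.
Only (D, c3) has each player best-responding; Nash payoffs (17, 20).
Row's commitment gain: 18 − 17 = 1.

1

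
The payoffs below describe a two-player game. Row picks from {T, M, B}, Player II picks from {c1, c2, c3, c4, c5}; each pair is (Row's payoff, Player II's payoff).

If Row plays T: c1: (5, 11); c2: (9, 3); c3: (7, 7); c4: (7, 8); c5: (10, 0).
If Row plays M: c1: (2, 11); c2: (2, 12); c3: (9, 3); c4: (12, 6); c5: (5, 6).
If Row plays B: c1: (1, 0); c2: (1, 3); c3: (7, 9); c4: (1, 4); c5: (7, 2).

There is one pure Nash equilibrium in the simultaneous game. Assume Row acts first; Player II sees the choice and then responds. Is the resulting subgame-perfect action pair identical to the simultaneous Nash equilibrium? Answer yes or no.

no

Solve by backward induction (Row leads).
- T → Player II plays c1 (best of 11, 3, 7, 8, 0); Row gets 5.
- M → Player II plays c2 (best of 11, 12, 3, 6, 6); Row gets 2.
- B → Player II plays c3 (best of 0, 3, 9, 4, 2); Row gets 7.
Row's induced payoffs are 5, 2, 7, so Row commits to B. Subgame-perfect outcome: (B, c3) with payoffs (7, 9).
Under simultaneous play:
Row's best replies: c1→T; c2→T; c3→M; c4→M; c5→T.
Player II's best replies: T→c1; M→c2; B→c3.
Only (T, c1) has each player best-responding; Nash payoffs (5, 11).
Sequential outcome (B, c3) differs from the Nash profile (T, c1).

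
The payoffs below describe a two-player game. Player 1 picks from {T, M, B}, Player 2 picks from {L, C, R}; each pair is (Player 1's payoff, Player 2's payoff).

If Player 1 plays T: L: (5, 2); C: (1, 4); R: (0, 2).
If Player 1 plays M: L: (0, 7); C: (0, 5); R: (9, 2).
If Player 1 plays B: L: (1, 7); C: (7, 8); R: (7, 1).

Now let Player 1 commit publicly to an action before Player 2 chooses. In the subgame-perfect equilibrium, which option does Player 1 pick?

Work backward from Player 2's decision.
- T → Player 2 plays C (best of 2, 4, 2); Player 1 gets 1.
- M → Player 2 plays L (best of 7, 5, 2); Player 1 gets 0.
- B → Player 2 plays C (best of 7, 8, 1); Player 1 gets 7.
Player 1's induced payoffs are 1, 0, 7, so Player 1 commits to B. Subgame-perfect outcome: (B, C) with payoffs (7, 8).

B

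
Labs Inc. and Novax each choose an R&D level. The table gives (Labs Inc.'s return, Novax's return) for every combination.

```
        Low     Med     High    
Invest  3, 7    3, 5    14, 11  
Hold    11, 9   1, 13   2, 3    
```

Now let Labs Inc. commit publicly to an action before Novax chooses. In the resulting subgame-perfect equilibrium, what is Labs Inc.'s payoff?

Work backward from Novax's decision.
- Invest: Novax compares 7, 5, 11 and picks High; Labs Inc. would get 14.
- Hold: Novax compares 9, 13, 3 and picks Med; Labs Inc. would get 1.
Among 14, 1, the best is 14 at Invest. Subgame-perfect outcome: (Invest, High) with payoffs (14, 11).

14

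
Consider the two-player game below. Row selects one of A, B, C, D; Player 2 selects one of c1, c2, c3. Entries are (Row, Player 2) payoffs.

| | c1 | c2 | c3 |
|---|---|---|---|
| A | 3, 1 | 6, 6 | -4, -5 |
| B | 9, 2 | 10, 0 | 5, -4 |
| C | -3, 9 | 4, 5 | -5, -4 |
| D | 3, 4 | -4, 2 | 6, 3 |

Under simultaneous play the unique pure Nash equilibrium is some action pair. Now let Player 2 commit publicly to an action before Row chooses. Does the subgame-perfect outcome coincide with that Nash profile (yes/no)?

no

Work backward from Row's decision.
- c1: BR = B, leader payoff 2.
- c2: BR = B, leader payoff 0.
- c3: BR = D, leader payoff 3.
Maximizing over 2, 0, 3, Player 2 chooses c3. Subgame-perfect outcome: (D, c3) with payoffs (6, 3).
Under simultaneous play:
Row's best replies: c1→B; c2→B; c3→D.
Player 2's best replies: A→c2; B→c1; C→c1; D→c1.
Only (B, c1) has each player best-responding; Nash payoffs (9, 2).
Sequential outcome (D, c3) differs from the Nash profile (B, c1).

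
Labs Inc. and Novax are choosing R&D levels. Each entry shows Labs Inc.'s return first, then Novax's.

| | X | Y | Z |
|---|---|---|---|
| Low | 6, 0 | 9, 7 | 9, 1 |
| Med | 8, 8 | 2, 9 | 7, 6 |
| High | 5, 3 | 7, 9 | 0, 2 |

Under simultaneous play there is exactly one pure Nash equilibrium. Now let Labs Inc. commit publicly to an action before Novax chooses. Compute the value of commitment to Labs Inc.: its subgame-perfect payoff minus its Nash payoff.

0

Solve by backward induction (Labs Inc. leads).
- Low: BR = Y, leader payoff 9.
- Med: BR = Y, leader payoff 2.
- High: BR = Y, leader payoff 7.
Among 9, 2, 7, the best is 9 at Low. Subgame-perfect outcome: (Low, Y) with payoffs (9, 7).
Now find the simultaneous Nash equilibrium.
Labs Inc.'s best replies: X→Med; Y→Low; Z→Low.
Novax's best replies: Low→Y; Med→Y; High→Y.
The unique mutual best reply is (Low, Y), giving (9, 7).
Labs Inc.'s commitment gain: 9 − 9 = 0.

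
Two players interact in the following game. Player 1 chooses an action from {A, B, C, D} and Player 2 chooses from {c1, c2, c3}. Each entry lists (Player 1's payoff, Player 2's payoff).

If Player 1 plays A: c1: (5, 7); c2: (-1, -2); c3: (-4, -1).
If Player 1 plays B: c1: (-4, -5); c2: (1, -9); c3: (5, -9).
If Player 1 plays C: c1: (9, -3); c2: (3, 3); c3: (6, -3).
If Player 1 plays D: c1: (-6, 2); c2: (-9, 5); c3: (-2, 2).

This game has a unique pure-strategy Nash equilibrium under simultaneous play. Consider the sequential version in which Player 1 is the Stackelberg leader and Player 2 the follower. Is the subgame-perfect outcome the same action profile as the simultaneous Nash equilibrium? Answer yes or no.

no

Player 2 best-responds to each possible Player 1 move:
- A: BR = c1, leader payoff 5.
- B: BR = c1, leader payoff -4.
- C: BR = c2, leader payoff 3.
- D: BR = c2, leader payoff -9.
Player 1's induced payoffs are 5, -4, 3, -9, so Player 1 commits to A. Subgame-perfect outcome: (A, c1) with payoffs (5, 7).
Now find the simultaneous Nash equilibrium.
Player 1's best replies: c1→C; c2→C; c3→C.
Player 2's best replies: A→c1; B→c1; C→c2; D→c2.
Only (C, c2) has each player best-responding; Nash payoffs (3, 3).
Sequential outcome (A, c1) differs from the Nash profile (C, c2).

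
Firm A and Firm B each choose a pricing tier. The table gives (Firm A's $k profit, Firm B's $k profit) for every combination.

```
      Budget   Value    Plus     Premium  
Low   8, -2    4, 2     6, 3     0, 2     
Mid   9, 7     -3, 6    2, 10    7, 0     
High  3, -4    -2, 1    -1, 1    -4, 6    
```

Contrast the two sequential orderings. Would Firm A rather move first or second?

second

If Firm A leads: Firm B's best replies are Low→Plus, Mid→Plus, High→Premium; Firm A's induced payoffs 6, 2, -4; outcome (Low, Plus), payoffs (6, 3).
If Firm B leads: Firm A's best replies are Budget→Mid, Value→Low, Plus→Low, Premium→Mid; Firm B's induced payoffs 7, 2, 3, 0; outcome (Mid, Budget), payoffs (9, 7).
Firm A gets 6 moving first and 9 moving second, so Firm A prefers to move second.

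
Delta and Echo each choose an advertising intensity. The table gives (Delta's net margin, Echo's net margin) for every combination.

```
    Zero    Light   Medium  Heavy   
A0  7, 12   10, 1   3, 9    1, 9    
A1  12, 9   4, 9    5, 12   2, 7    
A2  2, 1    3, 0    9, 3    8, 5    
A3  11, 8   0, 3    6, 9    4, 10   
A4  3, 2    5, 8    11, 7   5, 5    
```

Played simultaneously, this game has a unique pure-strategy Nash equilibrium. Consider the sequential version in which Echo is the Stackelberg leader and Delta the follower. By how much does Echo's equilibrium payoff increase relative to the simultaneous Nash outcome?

4

Work backward from Delta's decision.
- Zero → Delta plays A1 (best of 7, 12, 2, 11, 3); Echo gets 9.
- Light → Delta plays A0 (best of 10, 4, 3, 0, 5); Echo gets 1.
- Medium → Delta plays A4 (best of 3, 5, 9, 6, 11); Echo gets 7.
- Heavy → Delta plays A2 (best of 1, 2, 8, 4, 5); Echo gets 5.
Echo's induced payoffs are 9, 1, 7, 5, so Echo commits to Zero. Subgame-perfect outcome: (A1, Zero) with payoffs (12, 9).
Now find the simultaneous Nash equilibrium.
Delta's best replies: Zero→A1; Light→A0; Medium→A4; Heavy→A2.
Echo's best replies: A0→Zero; A1→Medium; A2→Heavy; A3→Heavy; A4→Light.
Only (A2, Heavy) has each player best-responding; Nash payoffs (8, 5).
Echo's commitment gain: 9 − 5 = 4.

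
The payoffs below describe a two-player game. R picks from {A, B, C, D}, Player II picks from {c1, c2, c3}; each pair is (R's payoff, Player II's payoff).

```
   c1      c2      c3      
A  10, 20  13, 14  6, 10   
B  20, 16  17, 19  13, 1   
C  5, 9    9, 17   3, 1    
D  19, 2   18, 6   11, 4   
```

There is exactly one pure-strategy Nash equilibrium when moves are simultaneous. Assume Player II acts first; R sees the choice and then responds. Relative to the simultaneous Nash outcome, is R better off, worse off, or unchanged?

Backward induction with Player II moving first.
- c1: BR = B, leader payoff 16.
- c2: BR = D, leader payoff 6.
- c3: BR = B, leader payoff 1.
Maximizing over 16, 6, 1, Player II chooses c1. Subgame-perfect outcome: (B, c1) with payoffs (20, 16).
For the simultaneous game, intersect best replies.
R's best replies: c1→B; c2→D; c3→B.
Player II's best replies: A→c1; B→c2; C→c2; D→c2.
Only (D, c2) has each player best-responding; Nash payoffs (18, 6).
R earns 20 sequentially versus 18 at the Nash outcome: better off.

better off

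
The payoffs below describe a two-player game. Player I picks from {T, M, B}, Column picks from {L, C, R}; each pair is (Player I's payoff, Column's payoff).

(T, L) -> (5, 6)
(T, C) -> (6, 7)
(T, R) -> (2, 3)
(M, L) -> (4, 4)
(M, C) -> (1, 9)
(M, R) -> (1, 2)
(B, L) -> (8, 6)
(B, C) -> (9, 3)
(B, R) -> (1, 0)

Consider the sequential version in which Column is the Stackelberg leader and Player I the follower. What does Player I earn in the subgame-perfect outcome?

8

Work backward from Player I's decision.
- L: Player I compares 5, 4, 8 and picks B; Column would get 6.
- C: Player I compares 6, 1, 9 and picks B; Column would get 3.
- R: Player I compares 2, 1, 1 and picks T; Column would get 3.
Among 6, 3, 3, the best is 6 at L. Subgame-perfect outcome: (B, L) with payoffs (8, 6).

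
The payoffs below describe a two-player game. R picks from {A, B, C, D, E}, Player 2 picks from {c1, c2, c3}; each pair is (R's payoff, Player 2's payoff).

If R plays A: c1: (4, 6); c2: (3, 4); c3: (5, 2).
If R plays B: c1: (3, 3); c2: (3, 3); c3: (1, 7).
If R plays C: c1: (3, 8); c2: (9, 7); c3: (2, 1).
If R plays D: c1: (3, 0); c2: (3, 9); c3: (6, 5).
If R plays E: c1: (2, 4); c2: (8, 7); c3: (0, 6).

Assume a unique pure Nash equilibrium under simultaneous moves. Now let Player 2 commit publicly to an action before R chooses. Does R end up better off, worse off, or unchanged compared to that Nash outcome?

R best-responds to each possible Player 2 move:
- c1: BR = A, leader payoff 6.
- c2: BR = C, leader payoff 7.
- c3: BR = D, leader payoff 5.
Player 2's induced payoffs are 6, 7, 5, so Player 2 commits to c2. Subgame-perfect outcome: (C, c2) with payoffs (9, 7).
For the simultaneous game, intersect best replies.
R's best replies: c1→A; c2→C; c3→D.
Player 2's best replies: A→c1; B→c3; C→c1; D→c2; E→c2.
The unique mutual best reply is (A, c1), giving (4, 6).
R earns 9 sequentially versus 4 at the Nash outcome: better off.

better off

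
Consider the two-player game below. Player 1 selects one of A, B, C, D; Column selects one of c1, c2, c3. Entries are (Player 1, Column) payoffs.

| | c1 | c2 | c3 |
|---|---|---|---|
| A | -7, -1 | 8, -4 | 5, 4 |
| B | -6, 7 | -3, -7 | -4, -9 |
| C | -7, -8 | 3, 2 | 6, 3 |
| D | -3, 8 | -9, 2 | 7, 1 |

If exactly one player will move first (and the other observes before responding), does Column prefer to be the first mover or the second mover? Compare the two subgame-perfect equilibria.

If Player 1 leads: Column's best replies are A→c3, B→c1, C→c3, D→c1; Player 1's induced payoffs 5, -6, 6, -3; outcome (C, c3), payoffs (6, 3).
If Column leads: Player 1's best replies are c1→D, c2→A, c3→D; Column's induced payoffs 8, -4, 1; outcome (D, c1), payoffs (-3, 8).
Column gets 8 moving first and 3 moving second, so Column prefers to move first.

first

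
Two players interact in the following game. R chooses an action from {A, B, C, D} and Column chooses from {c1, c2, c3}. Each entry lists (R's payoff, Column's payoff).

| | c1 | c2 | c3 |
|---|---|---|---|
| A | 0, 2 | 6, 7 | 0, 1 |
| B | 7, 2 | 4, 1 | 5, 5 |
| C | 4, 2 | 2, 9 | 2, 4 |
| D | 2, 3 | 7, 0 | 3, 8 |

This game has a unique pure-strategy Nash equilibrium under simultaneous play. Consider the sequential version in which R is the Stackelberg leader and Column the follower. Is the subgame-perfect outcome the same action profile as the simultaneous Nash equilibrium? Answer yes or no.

no

Work backward from Column's decision.
- A: Column compares 2, 7, 1 and picks c2; R would get 6.
- B: Column compares 2, 1, 5 and picks c3; R would get 5.
- C: Column compares 2, 9, 4 and picks c2; R would get 2.
- D: Column compares 3, 0, 8 and picks c3; R would get 3.
Among 6, 5, 2, 3, the best is 6 at A. Subgame-perfect outcome: (A, c2) with payoffs (6, 7).
Now find the simultaneous Nash equilibrium.
R's best replies: c1→B; c2→D; c3→B.
Column's best replies: A→c2; B→c3; C→c2; D→c3.
Only (B, c3) has each player best-responding; Nash payoffs (5, 5).
Sequential outcome (A, c2) differs from the Nash profile (B, c3).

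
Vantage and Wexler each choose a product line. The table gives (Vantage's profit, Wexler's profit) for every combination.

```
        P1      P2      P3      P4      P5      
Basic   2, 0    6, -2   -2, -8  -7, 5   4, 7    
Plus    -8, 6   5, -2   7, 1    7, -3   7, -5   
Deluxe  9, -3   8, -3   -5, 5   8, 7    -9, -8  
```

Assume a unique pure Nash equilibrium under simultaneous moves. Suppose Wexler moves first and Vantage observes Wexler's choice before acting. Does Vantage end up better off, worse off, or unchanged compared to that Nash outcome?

Work backward from Vantage's decision.
- P1: Vantage compares 2, -8, 9 and picks Deluxe; Wexler would get -3.
- P2: Vantage compares 6, 5, 8 and picks Deluxe; Wexler would get -3.
- P3: Vantage compares -2, 7, -5 and picks Plus; Wexler would get 1.
- P4: Vantage compares -7, 7, 8 and picks Deluxe; Wexler would get 7.
- P5: Vantage compares 4, 7, -9 and picks Plus; Wexler would get -5.
Among -3, -3, 1, 7, -5, the best is 7 at P4. Subgame-perfect outcome: (Deluxe, P4) with payoffs (8, 7).
For the simultaneous game, intersect best replies.
Vantage's best replies: P1→Deluxe; P2→Deluxe; P3→Plus; P4→Deluxe; P5→Plus.
Wexler's best replies: Basic→P5; Plus→P1; Deluxe→P4.
Only (Deluxe, P4) has each player best-responding; Nash payoffs (8, 7).
Vantage earns 8 sequentially versus 8 at the Nash outcome: unchanged.

unchanged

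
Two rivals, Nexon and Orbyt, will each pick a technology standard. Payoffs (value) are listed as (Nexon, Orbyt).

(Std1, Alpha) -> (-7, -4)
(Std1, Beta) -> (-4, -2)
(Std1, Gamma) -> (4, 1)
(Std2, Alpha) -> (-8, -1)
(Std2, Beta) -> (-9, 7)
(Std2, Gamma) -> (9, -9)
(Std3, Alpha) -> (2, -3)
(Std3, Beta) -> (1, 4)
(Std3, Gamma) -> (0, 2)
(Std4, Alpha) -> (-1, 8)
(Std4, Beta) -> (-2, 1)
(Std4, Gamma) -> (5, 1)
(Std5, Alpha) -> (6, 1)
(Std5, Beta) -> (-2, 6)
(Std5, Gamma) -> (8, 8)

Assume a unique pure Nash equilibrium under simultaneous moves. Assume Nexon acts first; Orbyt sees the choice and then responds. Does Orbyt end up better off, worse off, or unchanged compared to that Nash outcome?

Backward induction with Nexon moving first.
- Std1: BR = Gamma, leader payoff 4.
- Std2: BR = Beta, leader payoff -9.
- Std3: BR = Beta, leader payoff 1.
- Std4: BR = Alpha, leader payoff -1.
- Std5: BR = Gamma, leader payoff 8.
Maximizing over 4, -9, 1, -1, 8, Nexon chooses Std5. Subgame-perfect outcome: (Std5, Gamma) with payoffs (8, 8).
Under simultaneous play:
Nexon's best replies: Alpha→Std5; Beta→Std3; Gamma→Std2.
Orbyt's best replies: Std1→Gamma; Std2→Beta; Std3→Beta; Std4→Alpha; Std5→Gamma.
The unique mutual best reply is (Std3, Beta), giving (1, 4).
Orbyt earns 8 sequentially versus 4 at the Nash outcome: better off.

better off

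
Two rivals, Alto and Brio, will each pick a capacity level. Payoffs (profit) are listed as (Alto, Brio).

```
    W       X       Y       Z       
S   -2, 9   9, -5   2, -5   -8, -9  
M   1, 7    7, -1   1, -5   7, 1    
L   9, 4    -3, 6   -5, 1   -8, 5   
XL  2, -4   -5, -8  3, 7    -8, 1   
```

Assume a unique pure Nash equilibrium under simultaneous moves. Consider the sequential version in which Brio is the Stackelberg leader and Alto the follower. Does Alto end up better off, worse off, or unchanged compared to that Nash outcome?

Work backward from Alto's decision.
- W: BR = L, leader payoff 4.
- X: BR = S, leader payoff -5.
- Y: BR = XL, leader payoff 7.
- Z: BR = M, leader payoff 1.
Among 4, -5, 7, 1, the best is 7 at Y. Subgame-perfect outcome: (XL, Y) with payoffs (3, 7).
Under simultaneous play:
Alto's best replies: W→L; X→S; Y→XL; Z→M.
Brio's best replies: S→W; M→W; L→X; XL→Y.
The unique mutual best reply is (XL, Y), giving (3, 7).
Alto earns 3 sequentially versus 3 at the Nash outcome: unchanged.

unchanged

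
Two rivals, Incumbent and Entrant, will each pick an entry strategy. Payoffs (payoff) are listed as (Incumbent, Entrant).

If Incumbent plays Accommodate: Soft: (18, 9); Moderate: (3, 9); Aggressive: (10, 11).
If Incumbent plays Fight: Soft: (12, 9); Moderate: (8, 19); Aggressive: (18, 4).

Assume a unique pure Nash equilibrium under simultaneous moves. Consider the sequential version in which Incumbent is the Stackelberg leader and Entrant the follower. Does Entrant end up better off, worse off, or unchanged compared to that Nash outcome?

worse off

Backward induction with Incumbent moving first.
- Accommodate → Entrant plays Aggressive (best of 9, 9, 11); Incumbent gets 10.
- Fight → Entrant plays Moderate (best of 9, 19, 4); Incumbent gets 8.
Among 10, 8, the best is 10 at Accommodate. Subgame-perfect outcome: (Accommodate, Aggressive) with payoffs (10, 11).
Under simultaneous play:
Incumbent's best replies: Soft→Accommodate; Moderate→Fight; Aggressive→Fight.
Entrant's best replies: Accommodate→Aggressive; Fight→Moderate.
Only (Fight, Moderate) has each player best-responding; Nash payoffs (8, 19).
Entrant earns 11 sequentially versus 19 at the Nash outcome: worse off.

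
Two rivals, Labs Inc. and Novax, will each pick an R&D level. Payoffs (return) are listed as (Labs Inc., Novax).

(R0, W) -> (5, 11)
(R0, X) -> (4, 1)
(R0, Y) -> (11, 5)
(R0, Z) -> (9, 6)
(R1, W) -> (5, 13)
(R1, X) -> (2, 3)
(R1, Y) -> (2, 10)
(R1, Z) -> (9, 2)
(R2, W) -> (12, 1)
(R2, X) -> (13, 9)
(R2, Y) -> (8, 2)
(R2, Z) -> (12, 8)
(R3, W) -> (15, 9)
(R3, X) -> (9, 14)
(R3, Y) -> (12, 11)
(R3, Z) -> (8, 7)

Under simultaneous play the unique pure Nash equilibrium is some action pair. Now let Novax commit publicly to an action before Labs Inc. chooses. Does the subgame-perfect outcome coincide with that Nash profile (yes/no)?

Labs Inc. best-responds to each possible Novax move:
- W → Labs Inc. plays R3 (best of 5, 5, 12, 15); Novax gets 9.
- X → Labs Inc. plays R2 (best of 4, 2, 13, 9); Novax gets 9.
- Y → Labs Inc. plays R3 (best of 11, 2, 8, 12); Novax gets 11.
- Z → Labs Inc. plays R2 (best of 9, 9, 12, 8); Novax gets 8.
Novax's induced payoffs are 9, 9, 11, 8, so Novax commits to Y. Subgame-perfect outcome: (R3, Y) with payoffs (12, 11).
Now find the simultaneous Nash equilibrium.
Labs Inc.'s best replies: W→R3; X→R2; Y→R3; Z→R2.
Novax's best replies: R0→W; R1→W; R2→X; R3→X.
The unique mutual best reply is (R2, X), giving (13, 9).
Sequential outcome (R3, Y) differs from the Nash profile (R2, X).

no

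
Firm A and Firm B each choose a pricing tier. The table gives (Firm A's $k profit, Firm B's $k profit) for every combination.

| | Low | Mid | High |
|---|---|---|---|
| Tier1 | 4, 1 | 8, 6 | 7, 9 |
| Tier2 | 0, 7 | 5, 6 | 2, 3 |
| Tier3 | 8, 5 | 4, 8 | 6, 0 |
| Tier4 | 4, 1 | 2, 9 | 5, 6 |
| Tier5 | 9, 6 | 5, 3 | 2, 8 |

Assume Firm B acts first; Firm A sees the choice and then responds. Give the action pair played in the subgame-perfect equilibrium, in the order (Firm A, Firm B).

Backward induction with Firm B moving first.
- Low: Firm A compares 4, 0, 8, 4, 9 and picks Tier5; Firm B would get 6.
- Mid: Firm A compares 8, 5, 4, 2, 5 and picks Tier1; Firm B would get 6.
- High: Firm A compares 7, 2, 6, 5, 2 and picks Tier1; Firm B would get 9.
Maximizing over 6, 6, 9, Firm B chooses High. Subgame-perfect outcome: (Tier1, High) with payoffs (7, 9).

(Tier1, High)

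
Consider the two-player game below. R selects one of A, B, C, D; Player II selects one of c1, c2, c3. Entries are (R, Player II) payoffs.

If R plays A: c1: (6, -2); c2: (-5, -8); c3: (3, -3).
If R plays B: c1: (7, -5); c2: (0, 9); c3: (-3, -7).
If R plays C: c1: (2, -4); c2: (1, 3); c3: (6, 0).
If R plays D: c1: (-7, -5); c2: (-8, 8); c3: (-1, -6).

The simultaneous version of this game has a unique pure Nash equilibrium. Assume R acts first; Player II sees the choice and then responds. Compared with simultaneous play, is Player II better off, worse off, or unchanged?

worse off

Work backward from Player II's decision.
- A: Player II compares -2, -8, -3 and picks c1; R would get 6.
- B: Player II compares -5, 9, -7 and picks c2; R would get 0.
- C: Player II compares -4, 3, 0 and picks c2; R would get 1.
- D: Player II compares -5, 8, -6 and picks c2; R would get -8.
R's induced payoffs are 6, 0, 1, -8, so R commits to A. Subgame-perfect outcome: (A, c1) with payoffs (6, -2).
Now find the simultaneous Nash equilibrium.
R's best replies: c1→B; c2→C; c3→C.
Player II's best replies: A→c1; B→c2; C→c2; D→c2.
Only (C, c2) has each player best-responding; Nash payoffs (1, 3).
Player II earns -2 sequentially versus 3 at the Nash outcome: worse off.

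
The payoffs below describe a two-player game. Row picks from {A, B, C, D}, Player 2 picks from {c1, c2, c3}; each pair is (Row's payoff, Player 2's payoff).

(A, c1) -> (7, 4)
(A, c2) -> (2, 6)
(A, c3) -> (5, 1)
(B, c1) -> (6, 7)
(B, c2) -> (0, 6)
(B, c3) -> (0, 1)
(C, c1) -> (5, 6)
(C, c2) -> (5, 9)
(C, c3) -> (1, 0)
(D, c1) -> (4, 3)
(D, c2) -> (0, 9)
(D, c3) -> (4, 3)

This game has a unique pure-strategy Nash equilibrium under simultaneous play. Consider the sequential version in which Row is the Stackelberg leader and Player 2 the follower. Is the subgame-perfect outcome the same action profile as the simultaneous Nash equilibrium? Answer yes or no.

Work backward from Player 2's decision.
- A → Player 2 plays c2 (best of 4, 6, 1); Row gets 2.
- B → Player 2 plays c1 (best of 7, 6, 1); Row gets 6.
- C → Player 2 plays c2 (best of 6, 9, 0); Row gets 5.
- D → Player 2 plays c2 (best of 3, 9, 3); Row gets 0.
Row's induced payoffs are 2, 6, 5, 0, so Row commits to B. Subgame-perfect outcome: (B, c1) with payoffs (6, 7).
For the simultaneous game, intersect best replies.
Row's best replies: c1→A; c2→C; c3→A.
Player 2's best replies: A→c2; B→c1; C→c2; D→c2.
Only (C, c2) has each player best-responding; Nash payoffs (5, 9).
Sequential outcome (B, c1) differs from the Nash profile (C, c2).

no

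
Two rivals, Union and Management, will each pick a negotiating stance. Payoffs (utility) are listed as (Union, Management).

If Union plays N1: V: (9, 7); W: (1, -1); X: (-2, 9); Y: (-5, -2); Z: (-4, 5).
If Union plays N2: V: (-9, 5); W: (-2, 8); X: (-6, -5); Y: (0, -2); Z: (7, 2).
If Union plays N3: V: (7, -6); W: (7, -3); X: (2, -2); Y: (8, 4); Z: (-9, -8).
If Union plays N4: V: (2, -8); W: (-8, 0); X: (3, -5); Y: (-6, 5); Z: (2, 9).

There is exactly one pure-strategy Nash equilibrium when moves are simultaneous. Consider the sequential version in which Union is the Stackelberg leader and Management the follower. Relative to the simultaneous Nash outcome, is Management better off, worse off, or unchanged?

unchanged

Solve by backward induction (Union leads).
- N1: BR = X, leader payoff -2.
- N2: BR = W, leader payoff -2.
- N3: BR = Y, leader payoff 8.
- N4: BR = Z, leader payoff 2.
Union's induced payoffs are -2, -2, 8, 2, so Union commits to N3. Subgame-perfect outcome: (N3, Y) with payoffs (8, 4).
For the simultaneous game, intersect best replies.
Union's best replies: V→N1; W→N3; X→N4; Y→N3; Z→N2.
Management's best replies: N1→X; N2→W; N3→Y; N4→Z.
The unique mutual best reply is (N3, Y), giving (8, 4).
Management earns 4 sequentially versus 4 at the Nash outcome: unchanged.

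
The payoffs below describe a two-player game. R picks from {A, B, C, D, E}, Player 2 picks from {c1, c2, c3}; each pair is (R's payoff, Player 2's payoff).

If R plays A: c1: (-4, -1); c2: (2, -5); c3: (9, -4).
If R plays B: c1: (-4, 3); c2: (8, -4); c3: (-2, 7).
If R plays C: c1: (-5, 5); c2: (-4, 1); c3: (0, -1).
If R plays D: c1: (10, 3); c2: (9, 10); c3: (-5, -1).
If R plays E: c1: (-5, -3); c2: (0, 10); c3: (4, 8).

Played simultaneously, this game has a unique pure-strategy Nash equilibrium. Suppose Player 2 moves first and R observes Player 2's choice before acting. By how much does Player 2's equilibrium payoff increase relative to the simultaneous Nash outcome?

Solve by backward induction (Player 2 leads).
- c1: BR = D, leader payoff 3.
- c2: BR = D, leader payoff 10.
- c3: BR = A, leader payoff -4.
Player 2's induced payoffs are 3, 10, -4, so Player 2 commits to c2. Subgame-perfect outcome: (D, c2) with payoffs (9, 10).
Now find the simultaneous Nash equilibrium.
R's best replies: c1→D; c2→D; c3→A.
Player 2's best replies: A→c1; B→c3; C→c1; D→c2; E→c2.
Only (D, c2) has each player best-responding; Nash payoffs (9, 10).
Player 2's commitment gain: 10 − 10 = 0.

0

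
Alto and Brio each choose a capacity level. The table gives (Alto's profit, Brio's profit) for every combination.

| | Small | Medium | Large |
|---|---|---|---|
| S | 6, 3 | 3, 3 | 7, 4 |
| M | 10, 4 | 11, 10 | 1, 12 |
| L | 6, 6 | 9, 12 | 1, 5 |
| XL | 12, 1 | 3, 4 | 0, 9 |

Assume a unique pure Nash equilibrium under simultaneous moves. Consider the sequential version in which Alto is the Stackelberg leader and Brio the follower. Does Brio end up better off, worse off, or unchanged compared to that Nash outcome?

Backward induction with Alto moving first.
- S: BR = Large, leader payoff 7.
- M: BR = Large, leader payoff 1.
- L: BR = Medium, leader payoff 9.
- XL: BR = Large, leader payoff 0.
Alto's induced payoffs are 7, 1, 9, 0, so Alto commits to L. Subgame-perfect outcome: (L, Medium) with payoffs (9, 12).
For the simultaneous game, intersect best replies.
Alto's best replies: Small→XL; Medium→M; Large→S.
Brio's best replies: S→Large; M→Large; L→Medium; XL→Large.
The unique mutual best reply is (S, Large), giving (7, 4).
Brio earns 12 sequentially versus 4 at the Nash outcome: better off.

better off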